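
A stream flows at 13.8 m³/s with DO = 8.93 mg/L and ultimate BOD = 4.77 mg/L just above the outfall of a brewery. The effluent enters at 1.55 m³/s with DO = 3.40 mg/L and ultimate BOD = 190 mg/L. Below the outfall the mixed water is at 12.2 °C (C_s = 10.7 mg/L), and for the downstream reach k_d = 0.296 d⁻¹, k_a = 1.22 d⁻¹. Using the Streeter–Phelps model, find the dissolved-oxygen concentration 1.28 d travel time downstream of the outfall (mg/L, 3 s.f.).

Mixed DO = (13.8×8.93 + 1.55×3.40)/(13.8+1.55) = 128.5/15.35 = 8.372 mg/L.
Mixed L₀ = (13.8×4.77 + 1.55×190)/(15.35) = 360.3/15.35 = 23.47 mg/L.
Initial deficit D₀ = C_s − DO₀ = 10.7 − 8.372 = 2.328 mg/L.
D(1.28) = [0.296×23.47/(1.22−0.296)](e^(−0.296×1.28) − e^(−1.22×1.28)) + 2.328 e^(−1.22×1.28)
= 7.520 × (0.6846 − 0.2098) + 2.328 × 0.2098 = 4.059 mg/L.
DO = 10.7 − 4.059 = 6.641 mg/L.

DO ≈ 6.64 mg/L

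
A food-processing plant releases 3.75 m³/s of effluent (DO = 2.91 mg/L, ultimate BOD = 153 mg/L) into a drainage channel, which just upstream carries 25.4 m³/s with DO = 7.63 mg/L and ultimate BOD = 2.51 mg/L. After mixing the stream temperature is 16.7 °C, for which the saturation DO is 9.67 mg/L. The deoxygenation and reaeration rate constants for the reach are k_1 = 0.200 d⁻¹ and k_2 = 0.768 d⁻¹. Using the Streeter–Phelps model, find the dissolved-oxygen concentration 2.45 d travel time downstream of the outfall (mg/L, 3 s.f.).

Mixed DO = (25.4×7.63 + 3.75×2.91)/(25.4+3.75) = 204.7/29.15 = 7.023 mg/L.
Mixed L₀ = (25.4×2.51 + 3.75×153)/(29.15) = 637.5/29.15 = 21.87 mg/L.
Initial deficit D₀ = C_s − DO₀ = 9.67 − 7.023 = 2.647 mg/L.
D(2.45) = [0.200×21.87/(0.768−0.200)](e^(−0.200×2.45) − e^(−0.768×2.45)) + 2.647 e^(−0.768×2.45)
= 7.701 × (0.6126 − 0.1523) + 2.647 × 0.1523 = 3.948 mg/L.
DO = 9.67 − 3.948 = 5.722 mg/L.

DO ≈ 5.72 mg/L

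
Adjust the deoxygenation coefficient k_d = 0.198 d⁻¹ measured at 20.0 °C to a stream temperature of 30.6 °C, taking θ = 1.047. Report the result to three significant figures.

k_d(T₂) = k_d(T₁) · θ^(T₂−T₁) = 0.198 × 1.047^(30.6−20.0)
= 0.198 × 1.047^10.6 = 0.198 × 1.627 = 0.3222 d⁻¹.

k_d ≈ 0.322 d⁻¹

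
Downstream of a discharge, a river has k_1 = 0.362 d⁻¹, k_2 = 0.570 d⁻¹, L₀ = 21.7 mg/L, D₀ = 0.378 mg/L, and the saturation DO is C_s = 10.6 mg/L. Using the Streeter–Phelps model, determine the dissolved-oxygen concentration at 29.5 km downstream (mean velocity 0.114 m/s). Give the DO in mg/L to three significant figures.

Travel time t = x/v = 29.5 km / (0.114 m/s) = 29500 m / 0.114 m/s = 258800 s = 2.995 d.
k_1 L₀/(k_2−k_1) = 0.362×21.7/(0.570−0.362) = 7.855/0.2080 = 37.77 mg/L.
e^(−k_1 t) = e^(−0.362×2.995) = 0.3382; e^(−k_2 t) = e^(−0.570×2.995) = 0.1814.
D = 37.77 × (0.3382 − 0.1814) + 0.378 × 0.1814 = 5.921 + 0.06856 = 5.990 mg/L.
DO = C_s − D = 10.6 − 5.990 = 4.610 mg/L.

DO ≈ 4.61 mg/L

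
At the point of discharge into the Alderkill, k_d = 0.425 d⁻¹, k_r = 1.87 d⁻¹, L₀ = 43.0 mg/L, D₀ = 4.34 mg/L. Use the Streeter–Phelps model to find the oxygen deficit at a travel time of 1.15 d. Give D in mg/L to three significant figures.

D ≈ 6.79 mg/L

k_d L₀/(k_r−k_d) = 0.425×43.0/(1.87−0.425) = 18.27/1.445 = 12.65 mg/L.
e^(−k_d t) = e^(−0.425×1.150) = 0.6134; e^(−k_r t) = e^(−1.87×1.150) = 0.1164.
D = 12.65 × (0.6134 − 0.1164) + 4.34 × 0.1164 = 6.285 + 0.5053 = 6.790 mg/L.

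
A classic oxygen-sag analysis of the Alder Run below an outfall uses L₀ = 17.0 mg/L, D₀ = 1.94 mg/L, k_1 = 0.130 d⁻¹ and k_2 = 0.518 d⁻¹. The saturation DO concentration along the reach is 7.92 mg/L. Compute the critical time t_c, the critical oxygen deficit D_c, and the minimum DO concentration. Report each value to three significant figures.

t_c ≈ 2.49 d; D_c ≈ 3.09 mg/L; min DO ≈ 4.83 mg/L

With k_2/k_1 = 3.985 and 1 − D₀(k_2−k_1)/(k_1 L₀) = 0.6594,
t_c = ln(3.985 × 0.6594) / (0.518 − 0.130) = ln(2.627) / 0.3880 = 0.9660/0.3880 = 2.490 d.
L(t_c) = L₀ e^(−k_1 t_c) = 17.0 × 0.7235 = 12.30 mg/L, and at the critical point k_2 D_c = k_1 L, so D_c = (0.130/0.518) × 12.30 = 3.087 mg/L.
Minimum DO = C_s − D_c = 7.92 − 3.087 = 4.833 mg/L.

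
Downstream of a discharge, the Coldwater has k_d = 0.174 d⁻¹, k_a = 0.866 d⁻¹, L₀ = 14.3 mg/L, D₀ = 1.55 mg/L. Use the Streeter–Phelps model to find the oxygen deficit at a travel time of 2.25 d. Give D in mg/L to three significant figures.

D ≈ 2.14 mg/L

k_d L₀/(k_a−k_d) = 0.174×14.3/(0.866−0.174) = 2.488/0.6920 = 3.596 mg/L.
e^(−k_d t) = e^(−0.174×2.250) = 0.6760; e^(−k_a t) = e^(−0.866×2.250) = 0.1425.
D = 3.596 × (0.6760 − 0.1425) + 1.55 × 0.1425 = 1.918 + 0.2209 = 2.139 mg/L.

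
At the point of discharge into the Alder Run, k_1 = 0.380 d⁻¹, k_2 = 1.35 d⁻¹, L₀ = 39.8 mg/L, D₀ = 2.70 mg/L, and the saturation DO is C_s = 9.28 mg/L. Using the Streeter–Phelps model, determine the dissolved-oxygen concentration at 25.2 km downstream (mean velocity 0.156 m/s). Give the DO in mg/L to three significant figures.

Travel time t = x/v = 25.2 km / (0.156 m/s) = 25200 m / 0.156 m/s = 161500 s = 1.870 d.
k_1 L₀/(k_2−k_1) = 0.380×39.8/(1.35−0.380) = 15.12/0.9700 = 15.59 mg/L.
e^(−k_1 t) = e^(−0.380×1.870) = 0.4914; e^(−k_2 t) = e^(−1.35×1.870) = 0.08014.
D = 15.59 × (0.4914 − 0.08014) + 2.70 × 0.08014 = 6.413 + 0.2164 = 6.629 mg/L.
DO = C_s − D = 9.28 − 6.629 = 2.651 mg/L.

DO ≈ 2.65 mg/L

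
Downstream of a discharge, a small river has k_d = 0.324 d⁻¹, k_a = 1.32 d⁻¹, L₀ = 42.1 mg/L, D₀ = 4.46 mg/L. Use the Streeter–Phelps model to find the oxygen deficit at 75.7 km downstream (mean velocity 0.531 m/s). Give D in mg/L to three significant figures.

D ≈ 6.98 mg/L

Travel time t = x/v = 75.7 km / (0.531 m/s) = 75700 m / 0.531 m/s = 142600 s = 1.650 d.
k_d L₀/(k_a−k_d) = 0.324×42.1/(1.32−0.324) = 13.64/0.9960 = 13.70 mg/L.
e^(−k_d t) = e^(−0.324×1.650) = 0.5859; e^(−k_a t) = e^(−1.32×1.650) = 0.1133.
D = 13.70 × (0.5859 − 0.1133) + 4.46 × 0.1133 = 6.473 + 0.5052 = 6.978 mg/L.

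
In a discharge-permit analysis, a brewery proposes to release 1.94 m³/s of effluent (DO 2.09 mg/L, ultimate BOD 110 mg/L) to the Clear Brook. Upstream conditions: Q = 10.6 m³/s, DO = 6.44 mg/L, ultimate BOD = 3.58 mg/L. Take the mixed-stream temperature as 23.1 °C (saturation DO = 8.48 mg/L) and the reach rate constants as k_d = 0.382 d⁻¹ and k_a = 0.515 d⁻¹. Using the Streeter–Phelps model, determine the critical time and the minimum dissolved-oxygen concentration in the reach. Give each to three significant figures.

t_c ≈ 1.88 d; minimum DO ≈ 1.24 mg/L

Mixed DO = (10.6×6.44 + 1.94×2.09)/(10.6+1.94) = 72.32/12.54 = 5.767 mg/L.
Mixed L₀ = (10.6×3.58 + 1.94×110)/(12.54) = 251.3/12.54 = 20.04 mg/L.
Initial deficit D₀ = C_s − DO₀ = 8.48 − 5.767 = 2.713 mg/L.
t_c = (1/0.1330) ln[(0.515/0.382)(1 − 2.713×0.1330/(0.382×20.04))] = 7.519 × ln(1.285) = 1.883 d.
D_c = (0.382/0.515) × 20.04 × e^(−0.382×1.883) = 0.7417 × 20.04 × 0.4870 = 7.241 mg/L.
Minimum DO = 8.48 − 7.241 = 1.239 mg/L.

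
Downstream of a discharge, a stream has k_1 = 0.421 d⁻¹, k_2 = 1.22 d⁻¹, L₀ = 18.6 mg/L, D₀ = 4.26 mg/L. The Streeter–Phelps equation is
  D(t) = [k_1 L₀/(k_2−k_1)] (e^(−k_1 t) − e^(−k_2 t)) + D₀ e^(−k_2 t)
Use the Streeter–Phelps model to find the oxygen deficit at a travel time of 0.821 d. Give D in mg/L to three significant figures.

D ≈ 4.90 mg/L

k_1 L₀/(k_2−k_1) = 0.421×18.6/(1.22−0.421) = 7.831/0.7990 = 9.801 mg/L.
e^(−k_1 t) = e^(−0.421×0.8210) = 0.7078; e^(−k_2 t) = e^(−1.22×0.8210) = 0.3673.
D = 9.801 × (0.7078 − 0.3673) + 4.26 × 0.3673 = 3.337 + 1.565 = 4.902 mg/L.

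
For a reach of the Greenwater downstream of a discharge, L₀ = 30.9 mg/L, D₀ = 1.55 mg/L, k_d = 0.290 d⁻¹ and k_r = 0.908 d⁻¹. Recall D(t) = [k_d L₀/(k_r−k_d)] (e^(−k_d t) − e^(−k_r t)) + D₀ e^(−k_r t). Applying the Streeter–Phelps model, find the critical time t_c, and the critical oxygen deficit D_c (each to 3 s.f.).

With k_r/k_d = 3.131 and 1 − D₀(k_r−k_d)/(k_d L₀) = 0.8931,
t_c = ln(3.131 × 0.8931) / (0.908 − 0.290) = ln(2.796) / 0.6180 = 1.028/0.6180 = 1.664 d.
L(t_c) = L₀ e^(−k_d t_c) = 30.9 × 0.6172 = 19.07 mg/L, and at the critical point k_r D_c = k_d L, so D_c = (0.290/0.908) × 19.07 = 6.091 mg/L.

t_c ≈ 1.66 d; D_c ≈ 6.09 mg/L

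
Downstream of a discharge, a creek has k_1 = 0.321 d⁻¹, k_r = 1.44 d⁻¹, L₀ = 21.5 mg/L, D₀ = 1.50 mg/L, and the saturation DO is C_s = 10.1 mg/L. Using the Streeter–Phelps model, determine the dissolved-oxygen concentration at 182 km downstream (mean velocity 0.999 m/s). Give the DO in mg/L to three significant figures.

Travel time t = x/v = 182 km / (0.999 m/s) = 182000 m / 0.999 m/s = 182200 s = 2.109 d.
k_1 L₀/(k_r−k_1) = 0.321×21.5/(1.44−0.321) = 6.902/1.119 = 6.168 mg/L.
e^(−k_1 t) = e^(−0.321×2.109) = 0.5082; e^(−k_r t) = e^(−1.44×2.109) = 0.04801.
D = 6.168 × (0.5082 − 0.04801) + 1.50 × 0.04801 = 2.838 + 0.07201 = 2.910 mg/L.
DO = C_s − D = 10.1 − 2.910 = 7.190 mg/L.

DO ≈ 7.19 mg/L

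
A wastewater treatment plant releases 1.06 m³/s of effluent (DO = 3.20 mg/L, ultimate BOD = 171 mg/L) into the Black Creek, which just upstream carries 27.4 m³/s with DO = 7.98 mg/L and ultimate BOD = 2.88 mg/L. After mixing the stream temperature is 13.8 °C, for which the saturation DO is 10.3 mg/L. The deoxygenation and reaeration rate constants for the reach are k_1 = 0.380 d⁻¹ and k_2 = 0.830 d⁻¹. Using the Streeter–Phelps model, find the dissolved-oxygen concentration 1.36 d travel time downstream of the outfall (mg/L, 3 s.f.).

Mixed DO = (27.4×7.98 + 1.06×3.20)/(27.4+1.06) = 222.0/28.46 = 7.802 mg/L.
Mixed L₀ = (27.4×2.88 + 1.06×171)/(28.46) = 260.2/28.46 = 9.142 mg/L.
Initial deficit D₀ = C_s − DO₀ = 10.3 − 7.802 = 2.498 mg/L.
D(1.36) = [0.380×9.142/(0.830−0.380)](e^(−0.380×1.36) − e^(−0.830×1.36)) + 2.498 e^(−0.830×1.36)
= 7.720 × (0.5964 − 0.3234) + 2.498 × 0.3234 = 2.915 mg/L.
DO = 10.3 − 2.915 = 7.385 mg/L.

DO ≈ 7.38 mg/L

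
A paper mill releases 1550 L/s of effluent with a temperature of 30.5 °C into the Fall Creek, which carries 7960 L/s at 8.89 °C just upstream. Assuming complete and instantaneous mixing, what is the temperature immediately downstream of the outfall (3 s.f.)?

12.4 °C

Flow-weighted mixing: C = (Q_r C_r + Q_w C_w)/(Q_r + Q_w)
= (7960×8.89 + 1550×30.5)/(7960 + 1550) = 118000/9510 = 12.41 °C.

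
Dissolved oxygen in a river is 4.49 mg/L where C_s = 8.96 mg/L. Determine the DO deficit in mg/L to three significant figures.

D = C_s − C = 8.96 − 4.49 = 4.47 mg/L.

D ≈ 4.47 mg/L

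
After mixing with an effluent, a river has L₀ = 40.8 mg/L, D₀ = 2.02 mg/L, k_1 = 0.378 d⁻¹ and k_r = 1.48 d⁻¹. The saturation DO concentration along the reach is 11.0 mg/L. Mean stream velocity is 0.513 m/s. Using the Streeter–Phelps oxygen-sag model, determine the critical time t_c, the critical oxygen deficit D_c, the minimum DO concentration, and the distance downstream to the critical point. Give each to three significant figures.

t_c = [1/(k_r−k_1)] ln[(k_r/k_1)(1 − D₀(k_r−k_1)/(k_1 L₀))]
= [1/(1.48−0.378)] ln[(1.48/0.378)(1 − 2.02×1.102/(0.378×40.8))]
= (1/1.102) ln[3.915 × 0.8557] = 0.9074 × ln(3.350) = 0.9074 × 1.209 = 1.097 d.
D_c = (k_1/k_r) L₀ e^(−k_1 t_c) = (0.378/1.48) × 40.8 × e^(−0.378×1.097) = 0.2554 × 40.8 × 0.6605 = 6.883 mg/L.
Minimum DO = C_s − D_c = 11.0 − 6.883 = 4.117 mg/L.
x_c = v t_c = 0.513 m/s × 1.097 d × 86400 s/d = 48630 m ≈ 48.6 km.

t_c ≈ 1.10 d; D_c ≈ 6.88 mg/L; min DO ≈ 4.12 mg/L; x_c ≈ 48.6 km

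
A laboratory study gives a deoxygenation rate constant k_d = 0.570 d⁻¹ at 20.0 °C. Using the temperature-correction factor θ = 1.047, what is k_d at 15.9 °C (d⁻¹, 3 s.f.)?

k_d ≈ 0.472 d⁻¹

k_d(T₂) = k_d(T₁) · θ^(T₂−T₁) = 0.570 × 1.047^(15.9−20.0)
= 0.570 × 1.047^-4.10 = 0.570 × 0.8284 = 0.4722 d⁻¹.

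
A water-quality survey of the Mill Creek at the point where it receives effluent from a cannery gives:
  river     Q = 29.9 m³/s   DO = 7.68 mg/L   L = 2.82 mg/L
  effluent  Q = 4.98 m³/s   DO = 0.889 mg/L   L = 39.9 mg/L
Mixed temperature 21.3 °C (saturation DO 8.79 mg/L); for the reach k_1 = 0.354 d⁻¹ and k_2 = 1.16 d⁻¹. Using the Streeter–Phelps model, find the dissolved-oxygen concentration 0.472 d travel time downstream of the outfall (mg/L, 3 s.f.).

Mixed DO = (29.9×7.68 + 4.98×0.889)/(29.9+4.98) = 234.1/34.88 = 6.710 mg/L.
Mixed L₀ = (29.9×2.82 + 4.98×39.9)/(34.88) = 283.0/34.88 = 8.114 mg/L.
Initial deficit D₀ = C_s − DO₀ = 8.79 − 6.710 = 2.080 mg/L.
D(0.472) = [0.354×8.114/(1.16−0.354)](e^(−0.354×0.472) − e^(−1.16×0.472)) + 2.080 e^(−1.16×0.472)
= 3.564 × (0.8461 − 0.5784) + 2.080 × 0.5784 = 2.157 mg/L.
DO = 8.79 − 2.157 = 6.633 mg/L.

DO ≈ 6.63 mg/L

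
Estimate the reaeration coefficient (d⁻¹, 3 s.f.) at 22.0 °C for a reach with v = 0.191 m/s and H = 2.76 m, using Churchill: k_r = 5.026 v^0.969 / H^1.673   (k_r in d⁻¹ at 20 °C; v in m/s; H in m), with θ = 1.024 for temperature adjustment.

k_r(20) = 5.026 × 0.191^0.969 / 2.76^1.673 = 5.026 × 0.2011 / 5.466 = 0.1849 d⁻¹.
k_r(22.0) = 0.1849 × 1.024^(22.0−20) = 0.1849 × 1.049 = 0.1939 d⁻¹.

k_r ≈ 0.194 d⁻¹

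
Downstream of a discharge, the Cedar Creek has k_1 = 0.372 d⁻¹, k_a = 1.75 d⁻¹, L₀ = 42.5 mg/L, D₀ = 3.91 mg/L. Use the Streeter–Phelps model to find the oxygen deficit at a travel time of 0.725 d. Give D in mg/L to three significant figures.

D ≈ 6.63 mg/L

k_1 L₀/(k_a−k_1) = 0.372×42.5/(1.75−0.372) = 15.81/1.378 = 11.47 mg/L.
e^(−k_1 t) = e^(−0.372×0.7250) = 0.7636; e^(−k_a t) = e^(−1.75×0.7250) = 0.2812.
D = 11.47 × (0.7636 − 0.2812) + 3.91 × 0.2812 = 5.535 + 1.099 = 6.634 mg/L.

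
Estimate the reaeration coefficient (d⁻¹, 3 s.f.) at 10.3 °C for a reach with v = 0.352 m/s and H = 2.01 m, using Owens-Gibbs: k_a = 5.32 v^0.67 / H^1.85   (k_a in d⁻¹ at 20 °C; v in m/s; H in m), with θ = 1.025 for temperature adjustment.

k_a(20) = 5.32 × 0.352^0.67 / 2.01^1.85 = 5.32 × 0.4968 / 3.638 = 0.7264 d⁻¹.
k_a(10.3) = 0.7264 × 1.025^(10.3−20) = 0.7264 × 0.7870 = 0.5717 d⁻¹.

k_a ≈ 0.572 d⁻¹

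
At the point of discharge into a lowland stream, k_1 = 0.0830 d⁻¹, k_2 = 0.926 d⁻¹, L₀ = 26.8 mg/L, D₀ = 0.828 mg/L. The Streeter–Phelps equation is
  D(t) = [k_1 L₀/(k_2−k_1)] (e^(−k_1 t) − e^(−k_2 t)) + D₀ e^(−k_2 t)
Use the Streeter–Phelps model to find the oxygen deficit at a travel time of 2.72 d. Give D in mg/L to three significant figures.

k_1 L₀/(k_2−k_1) = 0.0830×26.8/(0.926−0.0830) = 2.224/0.8430 = 2.639 mg/L.
e^(−k_1 t) = e^(−0.0830×2.720) = 0.7979; e^(−k_2 t) = e^(−0.926×2.720) = 0.08056.
D = 2.639 × (0.7979 − 0.08056) + 0.828 × 0.08056 = 1.893 + 0.06671 = 1.960 mg/L.

D ≈ 1.96 mg/L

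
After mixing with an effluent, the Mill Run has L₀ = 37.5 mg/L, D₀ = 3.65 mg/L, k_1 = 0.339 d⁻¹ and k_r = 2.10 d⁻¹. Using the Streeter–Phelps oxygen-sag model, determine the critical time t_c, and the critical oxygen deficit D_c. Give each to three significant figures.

t_c ≈ 0.636 d; D_c ≈ 4.88 mg/L

With k_r/k_1 = 6.195 and 1 − D₀(k_r−k_1)/(k_1 L₀) = 0.4944,
t_c = ln(6.195 × 0.4944) / (2.10 − 0.339) = ln(3.063) / 1.761 = 1.119/1.761 = 0.6356 d.
D_c = (k_1/k_r) L₀ e^(−k_1 t_c) = (0.339/2.10) × 37.5 × e^(−0.339×0.6356) = 0.1614 × 37.5 × 0.8062 = 4.880 mg/L.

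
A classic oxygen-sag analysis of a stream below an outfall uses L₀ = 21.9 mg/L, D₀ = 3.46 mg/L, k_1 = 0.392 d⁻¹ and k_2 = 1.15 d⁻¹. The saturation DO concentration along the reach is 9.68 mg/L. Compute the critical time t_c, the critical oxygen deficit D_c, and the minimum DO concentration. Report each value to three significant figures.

t_c ≈ 0.939 d; D_c ≈ 5.17 mg/L; min DO ≈ 4.51 mg/L

At the critical point dD/dt = 0, so k_1 L₀ e^(−k_1 t) = k_2 D. Substituting D(t) from the Streeter–Phelps equation and solving for t gives
t_c = ln[(k_2/k_1)(1 − D₀(k_2−k_1)/(k_1 L₀))] / (k_2−k_1).
Here k_2−k_1 = 0.7580 d⁻¹ and 1 − D₀(k_2−k_1)/(k_1 L₀) = 1 − 3.46×0.7580/(0.392×21.9) = 0.6945, so
t_c = ln(2.934 × 0.6945) / 0.7580 = 0.7117 / 0.7580 = 0.9389 d.
L(t_c) = L₀ e^(−k_1 t_c) = 21.9 × 0.6921 = 15.16 mg/L, and at the critical point k_2 D_c = k_1 L, so D_c = (0.392/1.15) × 15.16 = 5.166 mg/L.
Minimum DO = C_s − D_c = 9.68 − 5.166 = 4.514 mg/L.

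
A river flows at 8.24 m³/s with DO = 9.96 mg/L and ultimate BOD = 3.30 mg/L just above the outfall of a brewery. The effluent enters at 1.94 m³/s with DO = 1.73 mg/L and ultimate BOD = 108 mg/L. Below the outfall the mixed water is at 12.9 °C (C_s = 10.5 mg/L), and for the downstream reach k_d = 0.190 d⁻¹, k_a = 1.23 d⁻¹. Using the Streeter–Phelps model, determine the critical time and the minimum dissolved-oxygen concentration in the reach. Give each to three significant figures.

t_c ≈ 1.14 d; minimum DO ≈ 7.61 mg/L

Mixed DO = (8.24×9.96 + 1.94×1.73)/(8.24+1.94) = 85.43/10.18 = 8.392 mg/L.
Mixed L₀ = (8.24×3.30 + 1.94×108)/(10.18) = 236.7/10.18 = 23.25 mg/L.
Initial deficit D₀ = C_s − DO₀ = 10.5 − 8.392 = 2.108 mg/L.
t_c = (1/1.040) ln[(1.23/0.190)(1 − 2.108×1.040/(0.190×23.25))] = 0.9615 × ln(3.261) = 1.136 d.
D_c = (0.190/1.23) × 23.25 × e^(−0.190×1.136) = 0.1545 × 23.25 × 0.8058 = 2.894 mg/L.
Minimum DO = 10.5 − 2.894 = 7.606 mg/L.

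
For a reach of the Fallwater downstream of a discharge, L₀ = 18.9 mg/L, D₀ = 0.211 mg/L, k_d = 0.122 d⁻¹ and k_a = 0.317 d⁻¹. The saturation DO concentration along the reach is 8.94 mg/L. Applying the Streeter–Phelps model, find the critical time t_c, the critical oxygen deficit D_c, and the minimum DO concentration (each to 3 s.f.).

t_c = [1/(k_a−k_d)] ln[(k_a/k_d)(1 − D₀(k_a−k_d)/(k_d L₀))]
= [1/(0.317−0.122)] ln[(0.317/0.122)(1 − 0.211×0.1950/(0.122×18.9))]
= (1/0.1950) ln[2.598 × 0.9822] = 5.128 × ln(2.552) = 5.128 × 0.9369 = 4.804 d.
D_c = (k_d/k_a) L₀ e^(−k_d t_c) = (0.122/0.317) × 18.9 × e^(−0.122×4.804) = 0.3849 × 18.9 × 0.5565 = 4.048 mg/L.
Minimum DO = C_s − D_c = 8.94 − 4.048 = 4.892 mg/L.

t_c ≈ 4.80 d; D_c ≈ 4.05 mg/L; min DO ≈ 4.89 mg/L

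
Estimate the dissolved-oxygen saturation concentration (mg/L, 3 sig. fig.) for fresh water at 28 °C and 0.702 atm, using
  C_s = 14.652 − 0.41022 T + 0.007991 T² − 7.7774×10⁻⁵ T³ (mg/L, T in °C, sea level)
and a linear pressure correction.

C_s ≈ 5.42 mg/L

At sea level: C_s = 14.652 − 0.41022×28 + 0.007991×28² − 7.7774×10⁻⁵×28³ = 7.723 mg/L.
Pressure correction: C_s' = 7.723 × 0.702 = 5.422 mg/L.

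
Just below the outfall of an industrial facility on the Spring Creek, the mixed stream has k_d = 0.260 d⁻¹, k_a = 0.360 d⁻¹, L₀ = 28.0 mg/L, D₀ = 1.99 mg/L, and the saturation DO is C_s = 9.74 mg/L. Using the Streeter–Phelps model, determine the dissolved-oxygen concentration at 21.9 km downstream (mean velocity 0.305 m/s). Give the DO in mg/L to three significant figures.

DO ≈ 3.59 mg/L

Travel time t = x/v = 21.9 km / (0.305 m/s) = 21900 m / 0.305 m/s = 71800 s = 0.8311 d.
k_d L₀/(k_a−k_d) = 0.260×28.0/(0.360−0.260) = 7.280/0.1000 = 72.80 mg/L.
e^(−k_d t) = e^(−0.260×0.8311) = 0.8057; e^(−k_a t) = e^(−0.360×0.8311) = 0.7414.
D = 72.80 × (0.8057 − 0.7414) + 1.99 × 0.7414 = 4.677 + 1.475 = 6.153 mg/L.
DO = C_s − D = 9.74 − 6.153 = 3.587 mg/L.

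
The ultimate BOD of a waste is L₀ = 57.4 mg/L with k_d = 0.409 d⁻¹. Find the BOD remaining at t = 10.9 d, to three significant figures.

L_t = L₀ e^(−k_d t) = 57.4 × e^(−0.409×10.9) = 57.4 × 0.01158 = 0.6649 mg/L.

L ≈ 0.665 mg/L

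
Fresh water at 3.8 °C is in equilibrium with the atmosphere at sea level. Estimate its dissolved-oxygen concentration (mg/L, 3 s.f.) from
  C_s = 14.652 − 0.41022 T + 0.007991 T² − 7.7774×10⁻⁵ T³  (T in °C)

C_s = 14.652 − 0.41022×3.8 + 0.007991×3.8² − 7.7774×10⁻⁵×3.8³ = 13.20 mg/L.

C_s ≈ 13.2 mg/L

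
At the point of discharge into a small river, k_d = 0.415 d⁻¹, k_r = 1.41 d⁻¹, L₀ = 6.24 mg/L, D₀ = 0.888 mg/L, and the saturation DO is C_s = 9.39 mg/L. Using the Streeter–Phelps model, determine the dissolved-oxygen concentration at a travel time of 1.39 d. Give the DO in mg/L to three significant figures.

DO ≈ 8.17 mg/L

k_d L₀/(k_r−k_d) = 0.415×6.24/(1.41−0.415) = 2.590/0.9950 = 2.603 mg/L.
e^(−k_d t) = e^(−0.415×1.390) = 0.5617; e^(−k_r t) = e^(−1.41×1.390) = 0.1409.
D = 2.603 × (0.5617 − 0.1409) + 0.888 × 0.1409 = 1.095 + 0.1251 = 1.220 mg/L.
DO = C_s − D = 9.39 − 1.220 = 8.170 mg/L.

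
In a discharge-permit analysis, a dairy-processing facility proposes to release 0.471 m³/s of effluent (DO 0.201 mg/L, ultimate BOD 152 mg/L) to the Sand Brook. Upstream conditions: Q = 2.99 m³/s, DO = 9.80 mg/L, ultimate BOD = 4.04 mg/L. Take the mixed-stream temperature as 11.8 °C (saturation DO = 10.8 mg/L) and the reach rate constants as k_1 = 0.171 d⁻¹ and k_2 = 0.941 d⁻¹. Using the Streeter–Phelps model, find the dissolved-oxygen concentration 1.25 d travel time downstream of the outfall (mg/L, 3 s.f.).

DO ≈ 7.41 mg/L

Mixed DO = (2.99×9.80 + 0.471×0.201)/(2.99+0.471) = 29.40/3.461 = 8.494 mg/L.
Mixed L₀ = (2.99×4.04 + 0.471×152)/(3.461) = 83.67/3.461 = 24.18 mg/L.
Initial deficit D₀ = C_s − DO₀ = 10.8 − 8.494 = 2.306 mg/L.
D(1.25) = [0.171×24.18/(0.941−0.171)](e^(−0.171×1.25) − e^(−0.941×1.25)) + 2.306 e^(−0.941×1.25)
= 5.369 × (0.8076 − 0.3084) + 2.306 × 0.3084 = 3.391 mg/L.
DO = 10.8 − 3.391 = 7.409 mg/L.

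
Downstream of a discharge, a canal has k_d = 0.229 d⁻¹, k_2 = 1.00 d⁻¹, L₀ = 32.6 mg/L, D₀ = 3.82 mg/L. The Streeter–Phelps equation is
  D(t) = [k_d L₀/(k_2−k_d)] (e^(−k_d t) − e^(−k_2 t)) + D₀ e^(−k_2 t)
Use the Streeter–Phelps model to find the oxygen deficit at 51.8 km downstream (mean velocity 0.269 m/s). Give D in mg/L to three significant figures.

D ≈ 5.18 mg/L

Travel time t = x/v = 51.8 km / (0.269 m/s) = 51800 m / 0.269 m/s = 192600 s = 2.229 d.
k_d L₀/(k_2−k_d) = 0.229×32.6/(1.00−0.229) = 7.465/0.7710 = 9.683 mg/L.
e^(−k_d t) = e^(−0.229×2.229) = 0.6003; e^(−k_2 t) = e^(−1.00×2.229) = 0.1077.
D = 9.683 × (0.6003 − 0.1077) + 3.82 × 0.1077 = 4.770 + 0.4113 = 5.181 mg/L.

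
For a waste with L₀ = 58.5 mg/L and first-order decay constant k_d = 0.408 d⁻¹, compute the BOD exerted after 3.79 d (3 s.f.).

y_t = L₀(1 − e^(−k_d t)) = 58.5 × (1 − e^(−0.408×3.79))
= 58.5 × (1 − 0.2130) = 58.5 × 0.7870 = 46.04 mg/L.

y ≈ 46.0 mg/L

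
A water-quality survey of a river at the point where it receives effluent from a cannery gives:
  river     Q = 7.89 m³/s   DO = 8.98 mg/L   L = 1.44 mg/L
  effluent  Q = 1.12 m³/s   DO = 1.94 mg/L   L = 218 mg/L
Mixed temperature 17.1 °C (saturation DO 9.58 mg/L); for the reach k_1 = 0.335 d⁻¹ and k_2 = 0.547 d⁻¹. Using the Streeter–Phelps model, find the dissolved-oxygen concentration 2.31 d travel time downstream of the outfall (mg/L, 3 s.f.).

Mixed DO = (7.89×8.98 + 1.12×1.94)/(7.89+1.12) = 73.02/9.010 = 8.105 mg/L.
Mixed L₀ = (7.89×1.44 + 1.12×218)/(9.010) = 255.5/9.010 = 28.36 mg/L.
Initial deficit D₀ = C_s − DO₀ = 9.58 − 8.105 = 1.475 mg/L.
D(2.31) = [0.335×28.36/(0.547−0.335)](e^(−0.335×2.31) − e^(−0.547×2.31)) + 1.475 e^(−0.547×2.31)
= 44.81 × (0.4612 − 0.2826) + 1.475 × 0.2826 = 8.420 mg/L.
DO = 9.58 − 8.420 = 1.160 mg/L.

DO ≈ 1.16 mg/L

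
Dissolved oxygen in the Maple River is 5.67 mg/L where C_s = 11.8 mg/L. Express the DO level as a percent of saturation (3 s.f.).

% saturation = C/C_s × 100 = 5.67/11.8 × 100 = 48.1 %.

48.1 % saturation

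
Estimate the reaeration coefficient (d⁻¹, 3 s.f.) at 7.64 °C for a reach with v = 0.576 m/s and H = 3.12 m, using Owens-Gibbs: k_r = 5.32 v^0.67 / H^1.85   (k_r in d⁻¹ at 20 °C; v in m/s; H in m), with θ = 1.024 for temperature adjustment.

k_r(20) = 5.32 × 0.576^0.67 / 3.12^1.85 = 5.32 × 0.6910 / 8.207 = 0.4479 d⁻¹.
k_r(7.64) = 0.4479 × 1.024^(7.64−20) = 0.4479 × 0.7459 = 0.3341 d⁻¹.

k_r ≈ 0.334 d⁻¹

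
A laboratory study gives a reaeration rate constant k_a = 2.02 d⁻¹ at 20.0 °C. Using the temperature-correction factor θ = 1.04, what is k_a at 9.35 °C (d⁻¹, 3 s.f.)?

k_a ≈ 1.33 d⁻¹

k_a(T₂) = k_a(T₁) · θ^(T₂−T₁) = 2.02 × 1.04^(9.35−20.0)
= 2.02 × 1.04^-10.7 = 2.02 × 0.6586 = 1.330 d⁻¹.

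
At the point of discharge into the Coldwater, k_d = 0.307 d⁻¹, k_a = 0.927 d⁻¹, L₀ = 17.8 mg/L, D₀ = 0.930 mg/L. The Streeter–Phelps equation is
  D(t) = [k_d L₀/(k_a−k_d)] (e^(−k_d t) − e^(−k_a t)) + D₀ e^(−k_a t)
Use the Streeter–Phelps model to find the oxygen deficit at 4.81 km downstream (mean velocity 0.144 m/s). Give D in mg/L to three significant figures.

Travel time t = x/v = 4.81 km / (0.144 m/s) = 4810 m / 0.144 m/s = 33400 s = 0.3866 d.
k_d L₀/(k_a−k_d) = 0.307×17.8/(0.927−0.307) = 5.465/0.6200 = 8.814 mg/L.
e^(−k_d t) = e^(−0.307×0.3866) = 0.8881; e^(−k_a t) = e^(−0.927×0.3866) = 0.6988.
D = 8.814 × (0.8881 − 0.6988) + 0.930 × 0.6988 = 1.668 + 0.6499 = 2.318 mg/L.

D ≈ 2.32 mg/L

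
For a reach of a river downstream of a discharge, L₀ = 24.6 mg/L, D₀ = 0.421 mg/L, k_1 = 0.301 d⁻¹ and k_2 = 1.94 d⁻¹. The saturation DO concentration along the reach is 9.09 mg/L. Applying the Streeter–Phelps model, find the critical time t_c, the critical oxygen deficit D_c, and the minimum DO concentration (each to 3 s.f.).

t_c ≈ 1.08 d; D_c ≈ 2.76 mg/L; min DO ≈ 6.33 mg/L

At the critical point dD/dt = 0, so k_1 L₀ e^(−k_1 t) = k_2 D. Substituting D(t) from the Streeter–Phelps equation and solving for t gives
t_c = ln[(k_2/k_1)(1 − D₀(k_2−k_1)/(k_1 L₀))] / (k_2−k_1).
Here k_2−k_1 = 1.639 d⁻¹ and 1 − D₀(k_2−k_1)/(k_1 L₀) = 1 − 0.421×1.639/(0.301×24.6) = 0.9068, so
t_c = ln(6.445 × 0.9068) / 1.639 = 1.766 / 1.639 = 1.077 d.
L(t_c) = L₀ e^(−k_1 t_c) = 24.6 × 0.7231 = 17.79 mg/L, and at the critical point k_2 D_c = k_1 L, so D_c = (0.301/1.94) × 17.79 = 2.760 mg/L.
Minimum DO = C_s − D_c = 9.09 − 2.760 = 6.330 mg/L.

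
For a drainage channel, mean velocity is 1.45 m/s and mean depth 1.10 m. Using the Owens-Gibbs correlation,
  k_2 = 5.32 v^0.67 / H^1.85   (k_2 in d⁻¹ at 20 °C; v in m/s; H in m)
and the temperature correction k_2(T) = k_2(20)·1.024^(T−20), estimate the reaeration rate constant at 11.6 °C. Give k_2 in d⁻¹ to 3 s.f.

k_2 ≈ 4.69 d⁻¹

k_2(20) = 5.32 × 1.45^0.67 / 1.10^1.85 = 5.32 × 1.283 / 1.193 = 5.721 d⁻¹.
k_2(11.6) = 5.721 × 1.024^(11.6−20) = 5.721 × 0.8194 = 4.687 d⁻¹.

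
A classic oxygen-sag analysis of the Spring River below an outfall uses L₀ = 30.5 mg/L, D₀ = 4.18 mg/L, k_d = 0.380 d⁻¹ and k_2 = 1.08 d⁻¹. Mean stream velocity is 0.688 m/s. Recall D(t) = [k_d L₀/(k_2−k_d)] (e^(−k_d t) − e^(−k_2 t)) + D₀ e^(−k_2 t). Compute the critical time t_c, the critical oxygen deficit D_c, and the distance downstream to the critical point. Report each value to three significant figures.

At the critical point dD/dt = 0, so k_d L₀ e^(−k_d t) = k_2 D. Substituting D(t) from the Streeter–Phelps equation and solving for t gives
t_c = ln[(k_2/k_d)(1 − D₀(k_2−k_d)/(k_d L₀))] / (k_2−k_d).
Here k_2−k_d = 0.7000 d⁻¹ and 1 − D₀(k_2−k_d)/(k_d L₀) = 1 − 4.18×0.7000/(0.380×30.5) = 0.7475, so
t_c = ln(2.842 × 0.7475) / 0.7000 = 0.7536 / 0.7000 = 1.077 d.
D_c = (k_d/k_2) L₀ e^(−k_d t_c) = (0.380/1.08) × 30.5 × e^(−0.380×1.077) = 0.3519 × 30.5 × 0.6643 = 7.128 mg/L.
x_c = v t_c = 0.688 m/s × 1.077 d × 86400 s/d = 63990 m ≈ 64.0 km.

t_c ≈ 1.08 d; D_c ≈ 7.13 mg/L; x_c ≈ 64.0 km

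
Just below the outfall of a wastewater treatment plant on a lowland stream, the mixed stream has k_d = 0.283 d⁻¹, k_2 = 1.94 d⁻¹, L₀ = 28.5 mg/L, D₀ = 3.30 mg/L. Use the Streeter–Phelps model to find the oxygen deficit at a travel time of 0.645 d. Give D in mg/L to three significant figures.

D ≈ 3.61 mg/L

k_d L₀/(k_2−k_d) = 0.283×28.5/(1.94−0.283) = 8.066/1.657 = 4.868 mg/L.
e^(−k_d t) = e^(−0.283×0.6450) = 0.8332; e^(−k_2 t) = e^(−1.94×0.6450) = 0.2861.
D = 4.868 × (0.8332 − 0.2861) + 3.30 × 0.2861 = 2.663 + 0.9442 = 3.607 mg/L.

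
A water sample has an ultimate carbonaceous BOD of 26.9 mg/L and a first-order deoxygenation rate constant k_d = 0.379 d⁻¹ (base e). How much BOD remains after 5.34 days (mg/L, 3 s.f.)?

L ≈ 3.55 mg/L

L_t = L₀ e^(−k_d t) = 26.9 × e^(−0.379×5.34) = 26.9 × 0.1321 = 3.555 mg/L.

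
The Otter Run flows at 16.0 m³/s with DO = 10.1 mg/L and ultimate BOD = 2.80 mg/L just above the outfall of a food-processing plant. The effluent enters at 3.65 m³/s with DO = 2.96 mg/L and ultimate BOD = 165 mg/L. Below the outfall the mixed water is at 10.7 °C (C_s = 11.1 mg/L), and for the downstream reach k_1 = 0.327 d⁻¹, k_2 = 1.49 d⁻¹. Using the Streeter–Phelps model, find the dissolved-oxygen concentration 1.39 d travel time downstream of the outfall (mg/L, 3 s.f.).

Mixed DO = (16.0×10.1 + 3.65×2.96)/(16.0+3.65) = 172.4/19.65 = 8.774 mg/L.
Mixed L₀ = (16.0×2.80 + 3.65×165)/(19.65) = 647.0/19.65 = 32.93 mg/L.
Initial deficit D₀ = C_s − DO₀ = 11.1 − 8.774 = 2.326 mg/L.
D(1.39) = [0.327×32.93/(1.49−0.327)](e^(−0.327×1.39) − e^(−1.49×1.39)) + 2.326 e^(−1.49×1.39)
= 9.259 × (0.6347 − 0.1260) + 2.326 × 0.1260 = 5.003 mg/L.
DO = 11.1 − 5.003 = 6.097 mg/L.

DO ≈ 6.10 mg/L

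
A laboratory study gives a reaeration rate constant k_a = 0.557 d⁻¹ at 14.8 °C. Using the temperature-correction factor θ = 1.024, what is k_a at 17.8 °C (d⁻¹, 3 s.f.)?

k_a ≈ 0.598 d⁻¹

k_a(T₂) = k_a(T₁) · θ^(T₂−T₁) = 0.557 × 1.024^(17.8−14.8)
= 0.557 × 1.024^3.00 = 0.557 × 1.074 = 0.5981 d⁻¹.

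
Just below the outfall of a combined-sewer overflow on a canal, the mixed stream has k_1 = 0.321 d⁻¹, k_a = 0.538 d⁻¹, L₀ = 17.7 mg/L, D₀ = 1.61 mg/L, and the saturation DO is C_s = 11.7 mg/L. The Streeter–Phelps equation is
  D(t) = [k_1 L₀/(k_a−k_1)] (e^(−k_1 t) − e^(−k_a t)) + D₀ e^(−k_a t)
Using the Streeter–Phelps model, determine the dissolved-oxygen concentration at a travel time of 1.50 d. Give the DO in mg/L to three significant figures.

DO ≈ 6.49 mg/L

k_1 L₀/(k_a−k_1) = 0.321×17.7/(0.538−0.321) = 5.682/0.2170 = 26.18 mg/L.
e^(−k_1 t) = e^(−0.321×1.500) = 0.6179; e^(−k_a t) = e^(−0.538×1.500) = 0.4462.
D = 26.18 × (0.6179 − 0.4462) + 1.61 × 0.4462 = 4.495 + 0.7184 = 5.213 mg/L.
DO = C_s − D = 11.7 − 5.213 = 6.487 mg/L.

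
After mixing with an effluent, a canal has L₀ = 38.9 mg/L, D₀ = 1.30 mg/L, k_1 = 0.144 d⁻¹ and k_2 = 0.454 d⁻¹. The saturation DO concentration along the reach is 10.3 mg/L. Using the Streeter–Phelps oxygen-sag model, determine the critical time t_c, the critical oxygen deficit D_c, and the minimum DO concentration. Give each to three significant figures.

t_c ≈ 3.46 d; D_c ≈ 7.49 mg/L; min DO ≈ 2.81 mg/L

t_c = [1/(k_2−k_1)] ln[(k_2/k_1)(1 − D₀(k_2−k_1)/(k_1 L₀))]
= [1/(0.454−0.144)] ln[(0.454/0.144)(1 − 1.30×0.3100/(0.144×38.9))]
= (1/0.3100) ln[3.153 × 0.9281] = 3.226 × ln(2.926) = 3.226 × 1.074 = 3.463 d.
D_c = (k_1/k_2) L₀ e^(−k_1 t_c) = (0.144/0.454) × 38.9 × e^(−0.144×3.463) = 0.3172 × 38.9 × 0.6073 = 7.493 mg/L.
Minimum DO = C_s − D_c = 10.3 − 7.493 = 2.807 mg/L.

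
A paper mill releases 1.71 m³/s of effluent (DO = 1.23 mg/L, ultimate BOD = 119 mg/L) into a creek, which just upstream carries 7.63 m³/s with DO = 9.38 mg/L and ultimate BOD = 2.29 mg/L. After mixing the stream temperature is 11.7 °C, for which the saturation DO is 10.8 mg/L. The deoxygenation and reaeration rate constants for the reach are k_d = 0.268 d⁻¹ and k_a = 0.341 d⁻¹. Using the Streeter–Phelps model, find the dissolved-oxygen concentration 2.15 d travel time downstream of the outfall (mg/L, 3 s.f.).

Mixed DO = (7.63×9.38 + 1.71×1.23)/(7.63+1.71) = 73.67/9.340 = 7.888 mg/L.
Mixed L₀ = (7.63×2.29 + 1.71×119)/(9.340) = 221.0/9.340 = 23.66 mg/L.
Initial deficit D₀ = C_s − DO₀ = 10.8 − 7.888 = 2.912 mg/L.
D(2.15) = [0.268×23.66/(0.341−0.268)](e^(−0.268×2.15) − e^(−0.341×2.15)) + 2.912 e^(−0.341×2.15)
= 86.85 × (0.5620 − 0.4804) + 2.912 × 0.4804 = 8.489 mg/L.
DO = 10.8 − 8.489 = 2.311 mg/L.

DO ≈ 2.31 mg/L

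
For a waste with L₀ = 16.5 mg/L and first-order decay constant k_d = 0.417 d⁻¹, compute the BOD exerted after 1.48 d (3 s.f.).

y_t = L₀(1 − e^(−k_d t)) = 16.5 × (1 − e^(−0.417×1.48))
= 16.5 × (1 − 0.5395) = 16.5 × 0.4605 = 7.599 mg/L.

y ≈ 7.60 mg/L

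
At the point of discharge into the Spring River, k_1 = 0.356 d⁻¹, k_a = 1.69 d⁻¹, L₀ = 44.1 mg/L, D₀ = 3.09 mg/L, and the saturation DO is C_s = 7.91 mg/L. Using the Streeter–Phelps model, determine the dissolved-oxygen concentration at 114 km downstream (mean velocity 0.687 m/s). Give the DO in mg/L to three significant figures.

DO ≈ 2.31 mg/L

Travel time t = x/v = 114 km / (0.687 m/s) = 114000 m / 0.687 m/s = 165900 s = 1.921 d.
k_1 L₀/(k_a−k_1) = 0.356×44.1/(1.69−0.356) = 15.70/1.334 = 11.77 mg/L.
e^(−k_1 t) = e^(−0.356×1.921) = 0.5047; e^(−k_a t) = e^(−1.69×1.921) = 0.03894.
D = 11.77 × (0.5047 − 0.03894) + 3.09 × 0.03894 = 5.482 + 0.1203 = 5.602 mg/L.
DO = C_s − D = 7.91 − 5.602 = 2.308 mg/L.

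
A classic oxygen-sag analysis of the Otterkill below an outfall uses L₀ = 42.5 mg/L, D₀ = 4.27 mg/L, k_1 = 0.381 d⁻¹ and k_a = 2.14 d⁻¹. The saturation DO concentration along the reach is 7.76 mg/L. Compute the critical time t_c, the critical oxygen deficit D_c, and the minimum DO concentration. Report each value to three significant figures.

t_c ≈ 0.627 d; D_c ≈ 5.96 mg/L; min DO ≈ 1.80 mg/L

At the critical point dD/dt = 0, so k_1 L₀ e^(−k_1 t) = k_a D. Substituting D(t) from the Streeter–Phelps equation and solving for t gives
t_c = ln[(k_a/k_1)(1 − D₀(k_a−k_1)/(k_1 L₀))] / (k_a−k_1).
Here k_a−k_1 = 1.759 d⁻¹ and 1 − D₀(k_a−k_1)/(k_1 L₀) = 1 − 4.27×1.759/(0.381×42.5) = 0.5361, so
t_c = ln(5.617 × 0.5361) / 1.759 = 1.102 / 1.759 = 0.6267 d.
D_c = (k_1/k_a) L₀ e^(−k_1 t_c) = (0.381/2.14) × 42.5 × e^(−0.381×0.6267) = 0.1780 × 42.5 × 0.7876 = 5.959 mg/L.
Minimum DO = C_s − D_c = 7.76 − 5.959 = 1.801 mg/L.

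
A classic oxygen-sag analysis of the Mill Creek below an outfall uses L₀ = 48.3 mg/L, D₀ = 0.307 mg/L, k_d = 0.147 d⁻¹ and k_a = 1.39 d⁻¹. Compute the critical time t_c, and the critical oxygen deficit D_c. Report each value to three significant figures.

With k_a/k_d = 9.456 and 1 − D₀(k_a−k_d)/(k_d L₀) = 0.9463,
t_c = ln(9.456 × 0.9463) / (1.39 − 0.147) = ln(8.948) / 1.243 = 2.191/1.243 = 1.763 d.
L(t_c) = L₀ e^(−k_d t_c) = 48.3 × 0.7717 = 37.27 mg/L, and at the critical point k_a D_c = k_d L, so D_c = (0.147/1.39) × 37.27 = 3.942 mg/L.

t_c ≈ 1.76 d; D_c ≈ 3.94 mg/L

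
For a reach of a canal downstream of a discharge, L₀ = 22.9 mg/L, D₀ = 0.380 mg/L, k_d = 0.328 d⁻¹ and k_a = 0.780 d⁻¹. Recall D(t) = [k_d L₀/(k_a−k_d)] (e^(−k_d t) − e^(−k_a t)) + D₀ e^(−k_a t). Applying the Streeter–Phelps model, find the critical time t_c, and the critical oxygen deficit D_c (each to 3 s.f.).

With k_a/k_d = 2.378 and 1 − D₀(k_a−k_d)/(k_d L₀) = 0.9771,
t_c = ln(2.378 × 0.9771) / (0.780 − 0.328) = ln(2.324) / 0.4520 = 0.8431/0.4520 = 1.865 d.
D_c = (k_d/k_a) L₀ e^(−k_d t_c) = (0.328/0.780) × 22.9 × e^(−0.328×1.865) = 0.4205 × 22.9 × 0.5424 = 5.223 mg/L.

t_c ≈ 1.87 d; D_c ≈ 5.22 mg/L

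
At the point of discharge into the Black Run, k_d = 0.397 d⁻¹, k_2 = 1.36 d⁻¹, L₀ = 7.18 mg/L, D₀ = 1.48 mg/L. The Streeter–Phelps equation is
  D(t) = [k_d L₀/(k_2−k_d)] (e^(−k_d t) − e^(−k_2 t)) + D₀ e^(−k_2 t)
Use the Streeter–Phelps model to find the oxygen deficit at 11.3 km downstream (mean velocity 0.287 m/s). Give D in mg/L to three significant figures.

D ≈ 1.67 mg/L

Travel time t = x/v = 11.3 km / (0.287 m/s) = 11300 m / 0.287 m/s = 39370 s = 0.4557 d.
k_d L₀/(k_2−k_d) = 0.397×7.18/(1.36−0.397) = 2.850/0.9630 = 2.960 mg/L.
e^(−k_d t) = e^(−0.397×0.4557) = 0.8345; e^(−k_2 t) = e^(−1.36×0.4557) = 0.5381.
D = 2.960 × (0.8345 − 0.5381) + 1.48 × 0.5381 = 0.8774 + 0.7964 = 1.674 mg/L.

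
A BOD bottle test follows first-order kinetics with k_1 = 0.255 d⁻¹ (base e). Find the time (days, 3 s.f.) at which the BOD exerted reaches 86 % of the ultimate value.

y/L₀ = 1 − e^(−k_1 t) = 0.86 ⇒ e^(−k_1 t) = 0.140
t = −ln(0.140) / 0.255 = 1.966 / 0.255 = 7.710 d.

t ≈ 7.71 d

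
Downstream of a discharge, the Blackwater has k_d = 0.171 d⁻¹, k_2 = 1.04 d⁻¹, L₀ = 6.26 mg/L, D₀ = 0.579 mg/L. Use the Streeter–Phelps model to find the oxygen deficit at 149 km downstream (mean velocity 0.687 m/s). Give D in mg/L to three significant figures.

D ≈ 0.754 mg/L

Travel time t = x/v = 149 km / (0.687 m/s) = 149000 m / 0.687 m/s = 216900 s = 2.510 d.
k_d L₀/(k_2−k_d) = 0.171×6.26/(1.04−0.171) = 1.070/0.8690 = 1.232 mg/L.
e^(−k_d t) = e^(−0.171×2.510) = 0.6510; e^(−k_2 t) = e^(−1.04×2.510) = 0.07349.
D = 1.232 × (0.6510 − 0.07349) + 0.579 × 0.07349 = 0.7114 + 0.04255 = 0.7539 mg/L.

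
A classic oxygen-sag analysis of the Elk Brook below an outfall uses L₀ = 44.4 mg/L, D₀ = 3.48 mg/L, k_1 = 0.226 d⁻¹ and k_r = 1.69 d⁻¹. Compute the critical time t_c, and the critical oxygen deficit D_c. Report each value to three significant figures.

With k_r/k_1 = 7.478 and 1 − D₀(k_r−k_1)/(k_1 L₀) = 0.4923,
t_c = ln(7.478 × 0.4923) / (1.69 − 0.226) = ln(3.681) / 1.464 = 1.303/1.464 = 0.8902 d.
L(t_c) = L₀ e^(−k_1 t_c) = 44.4 × 0.8178 = 36.31 mg/L, and at the critical point k_r D_c = k_1 L, so D_c = (0.226/1.69) × 36.31 = 4.855 mg/L.

t_c ≈ 0.890 d; D_c ≈ 4.86 mg/L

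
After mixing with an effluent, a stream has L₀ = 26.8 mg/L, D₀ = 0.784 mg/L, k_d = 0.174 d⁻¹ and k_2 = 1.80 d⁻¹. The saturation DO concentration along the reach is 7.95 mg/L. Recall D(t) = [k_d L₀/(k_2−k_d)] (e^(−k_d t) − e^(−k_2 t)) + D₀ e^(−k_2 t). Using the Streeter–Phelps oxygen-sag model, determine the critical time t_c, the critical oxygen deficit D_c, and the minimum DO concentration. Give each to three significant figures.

t_c ≈ 1.24 d; D_c ≈ 2.09 mg/L; min DO ≈ 5.86 mg/L

t_c = [1/(k_2−k_d)] ln[(k_2/k_d)(1 − D₀(k_2−k_d)/(k_d L₀))]
= [1/(1.80−0.174)] ln[(1.80/0.174)(1 − 0.784×1.626/(0.174×26.8))]
= (1/1.626) ln[10.34 × 0.7266] = 0.6150 × ln(7.517) = 0.6150 × 2.017 = 1.241 d.
L(t_c) = L₀ e^(−k_d t_c) = 26.8 × 0.8059 = 21.60 mg/L, and at the critical point k_2 D_c = k_d L, so D_c = (0.174/1.80) × 21.60 = 2.088 mg/L.
Minimum DO = C_s − D_c = 7.95 − 2.088 = 5.862 mg/L.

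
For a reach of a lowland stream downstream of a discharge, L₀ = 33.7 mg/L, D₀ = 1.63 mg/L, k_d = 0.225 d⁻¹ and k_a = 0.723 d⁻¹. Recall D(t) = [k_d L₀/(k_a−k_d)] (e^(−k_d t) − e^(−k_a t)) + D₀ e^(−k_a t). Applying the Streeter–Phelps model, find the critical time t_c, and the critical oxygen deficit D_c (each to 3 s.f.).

t_c ≈ 2.12 d; D_c ≈ 6.51 mg/L

At the critical point dD/dt = 0, so k_d L₀ e^(−k_d t) = k_a D. Substituting D(t) from the Streeter–Phelps equation and solving for t gives
t_c = ln[(k_a/k_d)(1 − D₀(k_a−k_d)/(k_d L₀))] / (k_a−k_d).
Here k_a−k_d = 0.4980 d⁻¹ and 1 − D₀(k_a−k_d)/(k_d L₀) = 1 − 1.63×0.4980/(0.225×33.7) = 0.8929, so
t_c = ln(3.213 × 0.8929) / 0.4980 = 1.054 / 0.4980 = 2.117 d.
D_c = (k_d/k_a) L₀ e^(−k_d t_c) = (0.225/0.723) × 33.7 × e^(−0.225×2.117) = 0.3112 × 33.7 × 0.6211 = 6.514 mg/L.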